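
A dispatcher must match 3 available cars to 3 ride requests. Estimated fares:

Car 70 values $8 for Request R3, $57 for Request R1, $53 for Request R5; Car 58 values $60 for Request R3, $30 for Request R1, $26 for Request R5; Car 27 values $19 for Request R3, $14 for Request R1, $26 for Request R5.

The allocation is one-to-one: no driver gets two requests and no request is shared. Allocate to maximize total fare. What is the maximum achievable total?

Treat this as an assignment problem: match each driver to one request.
Optimal: Car 70→Request R1 ($57), Car 58→Request R3 ($60), Car 27→Request R5 ($26) — total 57+60+26 = $143.
Every other assignment is strictly worse.

Max total: $143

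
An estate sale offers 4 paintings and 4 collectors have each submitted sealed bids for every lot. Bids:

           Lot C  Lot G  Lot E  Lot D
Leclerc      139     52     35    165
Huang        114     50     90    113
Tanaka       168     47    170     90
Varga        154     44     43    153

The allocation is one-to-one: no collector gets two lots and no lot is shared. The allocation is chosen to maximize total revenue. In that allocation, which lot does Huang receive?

This is a one-to-one assignment (maximum-weight bipartite matching).
Optimal: Leclerc→Lot D ($165), Huang→Lot G ($50), Tanaka→Lot E ($170), Varga→Lot C ($154) — total 165+50+170+154 = $539.
Row-greedy (each collector in turn takes its best remaining lot) gives $493, worse by 46.
Next-best assignment: Leclerc→Lot C, Huang→Lot G, Tanaka→Lot E, Varga→Lot D = $512.
Every other assignment is strictly worse.
Huang's own top lot is Lot C ($114), but forcing Huang→Lot C and reassigning the rest optimally gives only $493 — worse by 46.

Huang receives Lot G.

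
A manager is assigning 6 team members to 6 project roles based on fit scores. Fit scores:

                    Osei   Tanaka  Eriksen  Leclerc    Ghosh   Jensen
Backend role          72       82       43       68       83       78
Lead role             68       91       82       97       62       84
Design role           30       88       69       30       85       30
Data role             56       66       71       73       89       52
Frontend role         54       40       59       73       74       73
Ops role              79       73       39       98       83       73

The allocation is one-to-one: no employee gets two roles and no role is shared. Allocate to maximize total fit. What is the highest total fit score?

Optimal: Osei→Backend role (72 pts), Tanaka→Design role (88 pts), Eriksen→Lead role (82 pts), Leclerc→Ops role (98 pts), Ghosh→Data role (89 pts), Jensen→Frontend role (73 pts) — total 72+88+82+98+89+73 = 502 pts.
Column-greedy (each role in turn goes to its best remaining employee) gives 491 pts, worse by 11.

Max total: 502 pts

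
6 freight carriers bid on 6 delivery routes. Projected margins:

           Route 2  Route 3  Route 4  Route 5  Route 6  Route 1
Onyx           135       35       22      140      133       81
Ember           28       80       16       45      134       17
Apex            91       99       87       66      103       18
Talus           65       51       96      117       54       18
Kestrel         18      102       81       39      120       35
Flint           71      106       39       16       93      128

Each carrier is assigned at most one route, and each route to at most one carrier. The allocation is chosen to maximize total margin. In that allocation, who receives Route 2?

Treat this as an assignment problem: match each carrier to one route.
Optimal: Onyx→Route 2 ($135k), Ember→Route 6 ($134k), Apex→Route 4 ($87k), Talus→Route 5 ($117k), Kestrel→Route 3 ($102k), Flint→Route 1 ($128k) — total 135+134+87+117+102+128 = $703k.
Row-greedy (each carrier in turn takes its best remaining route) gives $575k, worse by 128.
Swapping Kestrel↔Flint (Kestrel→Route 1 $35k, Flint→Route 3 $106k) loses 89.
Onyx's own top route is Route 5 ($140k), but forcing Onyx→Route 5 and reassigning the rest optimally gives only $691k — worse by 12.

Onyx receives Route 2.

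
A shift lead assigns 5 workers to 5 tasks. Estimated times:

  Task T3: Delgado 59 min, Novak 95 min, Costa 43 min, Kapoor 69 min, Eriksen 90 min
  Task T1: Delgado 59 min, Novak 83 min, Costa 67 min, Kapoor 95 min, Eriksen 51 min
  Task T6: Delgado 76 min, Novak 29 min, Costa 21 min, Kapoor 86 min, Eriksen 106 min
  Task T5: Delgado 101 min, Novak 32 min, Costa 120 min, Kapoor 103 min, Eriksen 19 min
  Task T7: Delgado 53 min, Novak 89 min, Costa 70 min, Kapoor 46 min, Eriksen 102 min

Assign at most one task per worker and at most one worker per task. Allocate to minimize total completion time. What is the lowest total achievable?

Min total: 196 min

Treat this as an assignment problem: match each worker to one task.
Optimal: Delgado→Task T1 (59 min), Novak→Task T6 (29 min), Costa→Task T3 (43 min), Kapoor→Task T7 (46 min), Eriksen→Task T5 (19 min) — total 59+29+43+46+19 = 196 min.
Column-greedy (each task in turn goes to its cheapest remaining worker) gives 270 min, worse by 74.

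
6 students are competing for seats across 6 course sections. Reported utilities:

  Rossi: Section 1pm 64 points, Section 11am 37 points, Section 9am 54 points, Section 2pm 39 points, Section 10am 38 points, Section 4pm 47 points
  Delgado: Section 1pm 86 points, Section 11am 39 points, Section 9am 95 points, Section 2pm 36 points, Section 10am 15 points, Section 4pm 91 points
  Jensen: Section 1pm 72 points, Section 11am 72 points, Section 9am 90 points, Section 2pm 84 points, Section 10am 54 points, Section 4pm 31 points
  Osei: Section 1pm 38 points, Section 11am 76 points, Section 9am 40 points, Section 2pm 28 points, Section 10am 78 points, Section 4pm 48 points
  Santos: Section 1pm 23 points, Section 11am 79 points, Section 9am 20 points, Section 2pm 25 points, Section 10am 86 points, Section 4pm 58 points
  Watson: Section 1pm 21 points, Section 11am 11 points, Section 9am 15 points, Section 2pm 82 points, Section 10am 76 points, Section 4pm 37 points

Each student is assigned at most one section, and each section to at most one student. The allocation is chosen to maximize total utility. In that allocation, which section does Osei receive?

Optimal: Rossi→Section 1pm (64 points), Delgado→Section 4pm (91 points), Jensen→Section 9am (90 points), Osei→Section 11am (76 points), Santos→Section 10am (86 points), Watson→Section 2pm (82 points) — total 64+91+90+76+86+82 = 489 points.
Column-greedy (each section in turn goes to its best remaining student) gives 462 points, worse by 27.
Swapping Jensen↔Santos (Jensen→Section 10am 54 points, Santos→Section 9am 20 points) loses 102.
No other one-to-one assignment exceeds 489 points.
Osei's own top section is Section 10am (78 points), but forcing Osei→Section 10am and reassigning the rest optimally gives only 484 points — worse by 5.

Osei receives Section 11am.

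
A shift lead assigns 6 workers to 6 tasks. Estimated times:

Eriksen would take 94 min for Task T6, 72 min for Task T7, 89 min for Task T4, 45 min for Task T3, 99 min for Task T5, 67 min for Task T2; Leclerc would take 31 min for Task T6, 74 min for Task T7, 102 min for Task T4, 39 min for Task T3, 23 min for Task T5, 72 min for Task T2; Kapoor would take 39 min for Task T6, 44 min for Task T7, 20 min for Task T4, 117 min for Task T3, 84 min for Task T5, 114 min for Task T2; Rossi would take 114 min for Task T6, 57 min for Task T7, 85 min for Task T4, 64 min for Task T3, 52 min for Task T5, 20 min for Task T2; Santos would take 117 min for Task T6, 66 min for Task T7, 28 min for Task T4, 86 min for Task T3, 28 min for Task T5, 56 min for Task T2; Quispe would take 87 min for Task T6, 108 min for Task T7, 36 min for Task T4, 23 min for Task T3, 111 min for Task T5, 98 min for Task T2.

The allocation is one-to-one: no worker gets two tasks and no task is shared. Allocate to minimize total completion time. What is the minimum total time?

Minimum total: 194 min

Optimal: Eriksen→Task T7 (72 min), Leclerc→Task T6 (31 min), Kapoor→Task T4 (20 min), Rossi→Task T2 (20 min), Santos→Task T5 (28 min), Quispe→Task T3 (23 min) — total 72+31+20+20+28+23 = 194 min.
Next-best assignment: Eriksen→Task T3, Leclerc→Task T6, Kapoor→Task T7, Rossi→Task T2, Santos→Task T5, Quispe→Task T4 = 204 min.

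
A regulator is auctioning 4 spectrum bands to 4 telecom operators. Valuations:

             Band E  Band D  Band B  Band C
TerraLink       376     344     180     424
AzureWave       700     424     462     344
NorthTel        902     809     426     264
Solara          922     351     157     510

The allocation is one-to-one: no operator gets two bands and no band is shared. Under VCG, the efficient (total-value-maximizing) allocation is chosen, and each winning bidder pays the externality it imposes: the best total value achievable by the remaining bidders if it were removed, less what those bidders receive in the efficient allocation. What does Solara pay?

Efficient allocation: TerraLink→Band C ($424M), AzureWave→Band B ($462M), NorthTel→Band D ($809M), Solara→Band E ($922M); total welfare W = $2617M.
Solara receives Band E at value $922M, so the others get W − 922 = $1695M.
Without Solara: best allocation of the remaining 3 bidders over all 4 bands is TerraLink→Band C ($424M), AzureWave→Band E ($700M), NorthTel→Band D ($809M), total $1933M.
VCG payment = (others' best without Solara) − (others' welfare with Solara) = 1933 − 1695 = $238M.

Solara pays $238M.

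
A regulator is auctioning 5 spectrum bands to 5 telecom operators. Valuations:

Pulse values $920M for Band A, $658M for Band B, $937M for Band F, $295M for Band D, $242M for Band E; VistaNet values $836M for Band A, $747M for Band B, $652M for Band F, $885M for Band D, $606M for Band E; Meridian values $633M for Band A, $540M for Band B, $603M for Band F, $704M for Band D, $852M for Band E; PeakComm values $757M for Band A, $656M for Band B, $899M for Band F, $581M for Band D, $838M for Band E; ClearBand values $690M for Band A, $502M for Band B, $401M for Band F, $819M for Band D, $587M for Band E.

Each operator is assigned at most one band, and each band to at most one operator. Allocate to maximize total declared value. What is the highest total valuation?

Maximum total: $4237M

This is a one-to-one assignment (maximum-weight bipartite matching).
Optimal: Pulse→Band A ($920M), VistaNet→Band B ($747M), Meridian→Band E ($852M), PeakComm→Band F ($899M), ClearBand→Band D ($819M) — total 920+747+852+899+819 = $4237M.
Row-greedy (each operator in turn takes its best remaining band) gives $3933M, worse by 304.
Swapping Pulse↔Meridian (Pulse→Band E $242M, Meridian→Band A $633M) loses 897.
No other one-to-one assignment exceeds $4237M.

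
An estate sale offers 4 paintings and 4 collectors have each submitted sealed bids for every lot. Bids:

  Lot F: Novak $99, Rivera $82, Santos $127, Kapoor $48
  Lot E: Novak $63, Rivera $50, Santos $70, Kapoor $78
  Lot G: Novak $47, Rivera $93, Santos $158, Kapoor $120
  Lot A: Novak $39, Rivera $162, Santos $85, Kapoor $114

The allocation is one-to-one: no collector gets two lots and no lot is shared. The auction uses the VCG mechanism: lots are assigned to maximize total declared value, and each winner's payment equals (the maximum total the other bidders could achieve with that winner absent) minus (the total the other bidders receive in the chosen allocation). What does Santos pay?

Santos pays $42.

Efficient allocation: Novak→Lot F ($99), Rivera→Lot A ($162), Santos→Lot G ($158), Kapoor→Lot E ($78); total welfare W = $497.
Santos receives Lot G at value $158, so the others get W − 158 = $339.
Without Santos: best allocation of the remaining 3 bidders over all 4 lots is Novak→Lot F ($99), Rivera→Lot A ($162), Kapoor→Lot G ($120), total $381.
VCG payment = (others' best without Santos) − (others' welfare with Santos) = 381 − 339 = $42.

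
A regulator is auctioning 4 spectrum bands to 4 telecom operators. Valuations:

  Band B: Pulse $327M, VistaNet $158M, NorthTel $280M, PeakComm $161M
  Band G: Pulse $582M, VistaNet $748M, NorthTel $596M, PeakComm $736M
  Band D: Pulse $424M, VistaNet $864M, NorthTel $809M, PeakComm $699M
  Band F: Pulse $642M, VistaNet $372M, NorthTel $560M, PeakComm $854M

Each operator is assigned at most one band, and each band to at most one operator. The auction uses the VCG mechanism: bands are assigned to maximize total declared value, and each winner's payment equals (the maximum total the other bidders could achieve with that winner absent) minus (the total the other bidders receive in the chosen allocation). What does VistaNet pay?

VistaNet pays $255M.

Efficient allocation: Pulse→Band B ($327M), VistaNet→Band G ($748M), NorthTel→Band D ($809M), PeakComm→Band F ($854M); total welfare W = $2738M.
VistaNet receives Band G at value $748M, so the others get W − 748 = $1990M.
Without VistaNet: best allocation of the remaining 3 bidders over all 4 bands is Pulse→Band G ($582M), NorthTel→Band D ($809M), PeakComm→Band F ($854M), total $2245M.
VCG payment = (others' best without VistaNet) − (others' welfare with VistaNet) = 2245 − 1990 = $255M.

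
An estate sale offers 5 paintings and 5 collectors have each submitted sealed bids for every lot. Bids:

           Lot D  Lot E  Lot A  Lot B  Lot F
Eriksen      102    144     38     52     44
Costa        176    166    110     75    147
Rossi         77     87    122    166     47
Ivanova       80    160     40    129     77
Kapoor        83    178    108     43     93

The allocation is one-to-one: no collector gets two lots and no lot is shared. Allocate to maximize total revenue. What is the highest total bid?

Maximum total: $683

Optimal: Eriksen→Lot D ($102), Costa→Lot F ($147), Rossi→Lot B ($166), Ivanova→Lot E ($160), Kapoor→Lot A ($108) — total 102+147+166+160+108 = $683.
Row-greedy (each collector in turn takes its best remaining lot) gives $671, worse by 12.
Checked against all permutations: $683 is optimal.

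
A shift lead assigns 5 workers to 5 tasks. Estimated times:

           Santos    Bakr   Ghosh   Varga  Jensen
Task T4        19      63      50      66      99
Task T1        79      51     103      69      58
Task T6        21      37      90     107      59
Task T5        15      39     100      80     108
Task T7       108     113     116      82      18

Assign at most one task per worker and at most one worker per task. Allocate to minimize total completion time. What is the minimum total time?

Treat this as an assignment problem: match each worker to one task.
Optimal: Santos→Task T5 (15 min), Bakr→Task T6 (37 min), Ghosh→Task T4 (50 min), Varga→Task T1 (69 min), Jensen→Task T7 (18 min) — total 15+37+50+69+18 = 189 min.
Column-greedy (each task in turn goes to its cheapest remaining worker) gives 325 min, worse by 136.

Min total: 189 min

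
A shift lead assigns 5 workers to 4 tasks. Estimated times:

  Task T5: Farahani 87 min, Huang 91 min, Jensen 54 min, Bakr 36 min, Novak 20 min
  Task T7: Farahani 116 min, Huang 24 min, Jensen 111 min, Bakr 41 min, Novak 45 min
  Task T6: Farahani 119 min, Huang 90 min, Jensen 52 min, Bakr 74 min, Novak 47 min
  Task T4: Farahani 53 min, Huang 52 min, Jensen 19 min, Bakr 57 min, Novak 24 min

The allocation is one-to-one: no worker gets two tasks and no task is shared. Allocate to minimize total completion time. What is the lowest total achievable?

Min total: 126 min

Treat this as an assignment problem: match each worker to one task.
Optimal: Bakr→Task T5 (36 min), Huang→Task T7 (24 min), Novak→Task T6 (47 min), Jensen→Task T4 (19 min) — total 36+24+47+19 = 126 min.
Column-greedy (each task in turn goes to its cheapest remaining worker) gives 149 min, worse by 23.
Every other assignment is strictly worse.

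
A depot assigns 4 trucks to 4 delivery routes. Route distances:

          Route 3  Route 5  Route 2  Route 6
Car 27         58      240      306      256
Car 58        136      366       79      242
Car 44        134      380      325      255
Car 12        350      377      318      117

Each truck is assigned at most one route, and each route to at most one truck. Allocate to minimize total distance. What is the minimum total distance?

Optimal: Car 27→Route 5 (240 km), Car 58→Route 2 (79 km), Car 44→Route 3 (134 km), Car 12→Route 6 (117 km) — total 240+79+134+117 = 570 km.
Row-greedy (each truck in turn takes its cheapest remaining route) gives 769 km, worse by 199.
Next-best assignment: Car 27→Route 3, Car 58→Route 2, Car 44→Route 5, Car 12→Route 6 = 634 km.
No other one-to-one assignment undercuts 570 km.

Minimum total: 570 km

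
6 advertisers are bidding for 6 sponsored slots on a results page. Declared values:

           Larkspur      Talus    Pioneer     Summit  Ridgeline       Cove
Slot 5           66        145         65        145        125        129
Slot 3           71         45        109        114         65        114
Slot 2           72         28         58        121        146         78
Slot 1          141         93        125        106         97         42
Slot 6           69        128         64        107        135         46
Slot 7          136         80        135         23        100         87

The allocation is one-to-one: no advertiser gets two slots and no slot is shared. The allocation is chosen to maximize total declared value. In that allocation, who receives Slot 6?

This is a one-to-one assignment (maximum-weight bipartite matching).
Optimal: Larkspur→Slot 1 ($141), Talus→Slot 6 ($128), Pioneer→Slot 7 ($135), Summit→Slot 5 ($145), Ridgeline→Slot 2 ($146), Cove→Slot 3 ($114) — total 141+128+135+145+146+114 = $809.
Max-entry greedy (repeatedly take the single best remaining cell) gives $727, worse by 82.
Talus's own top slot is Slot 5 ($145), but forcing Talus→Slot 5 and reassigning the rest optimally gives only $791 — worse by 18.

Talus receives Slot 6.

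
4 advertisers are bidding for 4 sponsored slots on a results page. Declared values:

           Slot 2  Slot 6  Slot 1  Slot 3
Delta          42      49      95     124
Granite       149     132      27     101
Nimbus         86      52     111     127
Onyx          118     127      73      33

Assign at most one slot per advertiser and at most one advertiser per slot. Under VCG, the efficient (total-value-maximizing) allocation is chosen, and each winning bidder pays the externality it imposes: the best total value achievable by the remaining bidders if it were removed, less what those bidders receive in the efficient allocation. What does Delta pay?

Efficient allocation: Delta→Slot 3 ($124), Granite→Slot 2 ($149), Nimbus→Slot 1 ($111), Onyx→Slot 6 ($127); total welfare W = $511.
Delta receives Slot 3 at value $124, so the others get W − 124 = $387.
Without Delta: best allocation of the remaining 3 bidders over all 4 slots is Granite→Slot 2 ($149), Nimbus→Slot 3 ($127), Onyx→Slot 6 ($127), total $403.
VCG payment = (others' best without Delta) − (others' welfare with Delta) = 403 − 387 = $16.

Delta pays $16.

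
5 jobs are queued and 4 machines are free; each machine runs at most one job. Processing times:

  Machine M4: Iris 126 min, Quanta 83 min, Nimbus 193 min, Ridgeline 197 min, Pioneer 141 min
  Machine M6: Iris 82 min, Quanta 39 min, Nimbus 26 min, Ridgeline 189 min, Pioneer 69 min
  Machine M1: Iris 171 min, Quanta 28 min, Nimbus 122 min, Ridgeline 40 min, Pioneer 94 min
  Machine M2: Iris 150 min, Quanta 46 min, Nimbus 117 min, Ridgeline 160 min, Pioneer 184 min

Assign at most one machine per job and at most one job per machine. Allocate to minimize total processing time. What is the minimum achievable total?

Optimal: Iris→Machine M4 (126 min), Nimbus→Machine M6 (26 min), Ridgeline→Machine M1 (40 min), Quanta→Machine M2 (46 min) — total 126+26+40+46 = 238 min.
Column-greedy (each machine in turn goes to its cheapest remaining job) gives 299 min, worse by 61.

Minimum total: 238 min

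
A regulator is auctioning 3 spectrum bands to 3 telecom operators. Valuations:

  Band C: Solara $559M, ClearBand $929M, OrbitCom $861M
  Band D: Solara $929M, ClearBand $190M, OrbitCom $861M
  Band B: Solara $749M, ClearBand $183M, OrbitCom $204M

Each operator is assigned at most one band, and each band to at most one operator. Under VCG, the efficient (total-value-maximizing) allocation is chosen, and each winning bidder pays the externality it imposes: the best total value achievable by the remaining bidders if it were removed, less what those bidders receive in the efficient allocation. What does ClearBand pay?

ClearBand pays $180M.

Efficient allocation: Solara→Band B ($749M), ClearBand→Band C ($929M), OrbitCom→Band D ($861M); total welfare W = $2539M.
ClearBand receives Band C at value $929M, so the others get W − 929 = $1610M.
Without ClearBand: best allocation of the remaining 2 bidders over all 3 bands is Solara→Band D ($929M), OrbitCom→Band C ($861M), total $1790M.
VCG payment = (others' best without ClearBand) − (others' welfare with ClearBand) = 1790 − 1610 = $180M.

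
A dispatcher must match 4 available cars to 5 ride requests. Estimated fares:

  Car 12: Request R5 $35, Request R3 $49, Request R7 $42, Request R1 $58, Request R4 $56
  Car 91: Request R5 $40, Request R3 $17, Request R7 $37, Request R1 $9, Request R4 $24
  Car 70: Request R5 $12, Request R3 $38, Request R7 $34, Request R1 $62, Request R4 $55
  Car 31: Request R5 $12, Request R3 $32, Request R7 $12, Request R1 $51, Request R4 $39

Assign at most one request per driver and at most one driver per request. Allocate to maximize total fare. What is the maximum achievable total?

Maximum total: $195

Optimal: Car 12→Request R3 ($49), Car 91→Request R5 ($40), Car 70→Request R4 ($55), Car 31→Request R1 ($51) — total 49+40+55+51 = $195.
Column-greedy (each request in turn goes to its best remaining driver) gives $174, worse by 21.
Next-best assignment: Car 12→Request R3, Car 91→Request R7, Car 70→Request R4, Car 31→Request R1 = $192.
No other one-to-one assignment exceeds $195.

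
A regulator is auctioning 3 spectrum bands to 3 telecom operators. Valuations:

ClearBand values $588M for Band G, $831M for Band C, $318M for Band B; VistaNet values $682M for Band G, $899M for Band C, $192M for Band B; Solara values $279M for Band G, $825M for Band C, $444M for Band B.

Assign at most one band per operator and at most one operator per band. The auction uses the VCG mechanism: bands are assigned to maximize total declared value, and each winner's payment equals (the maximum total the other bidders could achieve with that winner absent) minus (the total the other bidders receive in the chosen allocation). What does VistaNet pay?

Efficient allocation: ClearBand→Band C ($831M), VistaNet→Band G ($682M), Solara→Band B ($444M); total welfare W = $1957M.
VistaNet receives Band G at value $682M, so the others get W − 682 = $1275M.
Without VistaNet: best allocation of the remaining 2 bidders over all 3 bands is ClearBand→Band G ($588M), Solara→Band C ($825M), total $1413M.
VCG payment = (others' best without VistaNet) − (others' welfare with VistaNet) = 1413 − 1275 = $138M.

VistaNet pays $138M.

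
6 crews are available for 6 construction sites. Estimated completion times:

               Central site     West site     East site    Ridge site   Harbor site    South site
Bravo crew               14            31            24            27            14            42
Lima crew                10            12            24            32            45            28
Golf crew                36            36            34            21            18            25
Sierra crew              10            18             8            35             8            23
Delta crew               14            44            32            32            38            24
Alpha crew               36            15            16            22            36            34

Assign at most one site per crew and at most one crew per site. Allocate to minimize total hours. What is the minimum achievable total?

Min total: 92 hours

Optimal: Bravo crew→Harbor site (14 hours), Lima crew→Central site (10 hours), Golf crew→Ridge site (21 hours), Sierra crew→East site (8 hours), Delta crew→South site (24 hours), Alpha crew→West site (15 hours) — total 14+10+21+8+24+15 = 92 hours.
Row-greedy (each crew in turn takes its cheapest remaining site) gives 98 hours, worse by 6.
Swapping Bravo crew↔Delta crew (Bravo crew→South site 42 hours, Delta crew→Harbor site 38 hours) adds 42.
Every other assignment is strictly worse.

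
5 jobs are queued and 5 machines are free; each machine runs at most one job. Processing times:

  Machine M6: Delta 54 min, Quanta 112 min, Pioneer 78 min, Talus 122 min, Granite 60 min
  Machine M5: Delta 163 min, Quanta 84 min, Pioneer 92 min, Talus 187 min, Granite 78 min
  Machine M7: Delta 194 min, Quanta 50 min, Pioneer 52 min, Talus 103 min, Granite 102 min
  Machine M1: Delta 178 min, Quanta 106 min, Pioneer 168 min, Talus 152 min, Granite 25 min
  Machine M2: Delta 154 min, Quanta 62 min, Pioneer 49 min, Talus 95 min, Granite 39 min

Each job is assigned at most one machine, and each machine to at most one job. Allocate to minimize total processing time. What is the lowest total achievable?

This is the linear assignment problem.
Optimal: Delta→Machine M6 (54 min), Quanta→Machine M5 (84 min), Pioneer→Machine M7 (52 min), Talus→Machine M2 (95 min), Granite→Machine M1 (25 min) — total 54+84+52+95+25 = 310 min.
Every other assignment is strictly worse.

Min total: 310 min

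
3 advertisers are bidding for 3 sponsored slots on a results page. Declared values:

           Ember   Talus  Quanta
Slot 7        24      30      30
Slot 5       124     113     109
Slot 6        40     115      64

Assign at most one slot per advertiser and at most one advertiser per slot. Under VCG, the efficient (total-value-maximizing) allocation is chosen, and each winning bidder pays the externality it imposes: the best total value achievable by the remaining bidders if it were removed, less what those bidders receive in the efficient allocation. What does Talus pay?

Talus pays $34.

Efficient allocation: Ember→Slot 5 ($124), Talus→Slot 6 ($115), Quanta→Slot 7 ($30); total welfare W = $269.
Talus receives Slot 6 at value $115, so the others get W − 115 = $154.
Without Talus: best allocation of the remaining 2 bidders over all 3 slots is Ember→Slot 5 ($124), Quanta→Slot 6 ($64), total $188.
VCG payment = (others' best without Talus) − (others' welfare with Talus) = 188 − 154 = $34.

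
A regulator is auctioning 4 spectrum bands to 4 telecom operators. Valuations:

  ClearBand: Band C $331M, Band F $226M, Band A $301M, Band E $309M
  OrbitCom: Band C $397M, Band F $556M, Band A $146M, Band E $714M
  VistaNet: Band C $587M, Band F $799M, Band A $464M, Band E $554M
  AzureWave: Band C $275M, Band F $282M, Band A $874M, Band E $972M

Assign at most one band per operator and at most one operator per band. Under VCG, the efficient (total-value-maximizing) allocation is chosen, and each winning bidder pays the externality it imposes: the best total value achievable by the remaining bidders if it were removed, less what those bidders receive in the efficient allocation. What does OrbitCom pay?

Efficient allocation: ClearBand→Band C ($331M), OrbitCom→Band E ($714M), VistaNet→Band F ($799M), AzureWave→Band A ($874M); total welfare W = $2718M.
OrbitCom receives Band E at value $714M, so the others get W − 714 = $2004M.
Without OrbitCom: best allocation of the remaining 3 bidders over all 4 bands is ClearBand→Band C ($331M), VistaNet→Band F ($799M), AzureWave→Band E ($972M), total $2102M.
VCG payment = (others' best without OrbitCom) − (others' welfare with OrbitCom) = 2102 − 2004 = $98M.

OrbitCom pays $98M.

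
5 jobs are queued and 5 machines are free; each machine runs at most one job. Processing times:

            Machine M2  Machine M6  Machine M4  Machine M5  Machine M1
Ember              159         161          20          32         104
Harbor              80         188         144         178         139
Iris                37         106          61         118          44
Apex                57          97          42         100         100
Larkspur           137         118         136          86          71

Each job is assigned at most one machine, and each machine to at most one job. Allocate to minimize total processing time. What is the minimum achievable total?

Min total: 316 min

Optimal: Ember→Machine M5 (32 min), Harbor→Machine M2 (80 min), Iris→Machine M1 (44 min), Apex→Machine M4 (42 min), Larkspur→Machine M6 (118 min) — total 32+80+44+42+118 = 316 min.
Column-greedy (each machine in turn goes to its cheapest remaining job) gives 379 min, worse by 63.
Next-best assignment: Ember→Machine M4, Harbor→Machine M2, Iris→Machine M1, Apex→Machine M6, Larkspur→Machine M5 = 327 min.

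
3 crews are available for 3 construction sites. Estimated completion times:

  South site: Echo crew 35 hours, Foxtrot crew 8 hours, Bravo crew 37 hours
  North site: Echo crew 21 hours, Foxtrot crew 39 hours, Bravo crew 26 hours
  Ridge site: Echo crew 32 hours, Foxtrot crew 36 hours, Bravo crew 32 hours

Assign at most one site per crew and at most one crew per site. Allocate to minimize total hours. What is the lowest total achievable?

Min total: 61 hours

This is a one-to-one assignment (minimum-cost bipartite matching).
Optimal: Echo crew→North site (21 hours), Foxtrot crew→South site (8 hours), Bravo crew→Ridge site (32 hours) — total 21+8+32 = 61 hours.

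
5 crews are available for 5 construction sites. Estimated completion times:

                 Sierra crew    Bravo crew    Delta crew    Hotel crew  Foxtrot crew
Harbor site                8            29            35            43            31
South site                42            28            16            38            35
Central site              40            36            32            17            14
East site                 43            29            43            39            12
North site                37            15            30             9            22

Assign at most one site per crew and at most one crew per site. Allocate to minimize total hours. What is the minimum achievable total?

Minimum total: 68 hours

Optimal: Sierra crew→Harbor site (8 hours), Bravo crew→North site (15 hours), Delta crew→South site (16 hours), Hotel crew→Central site (17 hours), Foxtrot crew→East site (12 hours) — total 8+15+16+17+12 = 68 hours.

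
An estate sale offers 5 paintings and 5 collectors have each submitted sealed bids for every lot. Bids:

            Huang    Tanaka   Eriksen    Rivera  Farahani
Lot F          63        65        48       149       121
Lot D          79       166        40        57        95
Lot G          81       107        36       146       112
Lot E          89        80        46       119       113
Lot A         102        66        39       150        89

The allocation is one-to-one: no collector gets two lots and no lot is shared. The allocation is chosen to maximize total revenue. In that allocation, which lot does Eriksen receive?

This is a one-to-one assignment (maximum-weight bipartite matching).
Optimal: Huang→Lot A ($102), Tanaka→Lot D ($166), Eriksen→Lot E ($46), Rivera→Lot G ($146), Farahani→Lot F ($121) — total 102+166+46+146+121 = $581.
Next-best assignment: Huang→Lot A, Tanaka→Lot D, Eriksen→Lot F, Rivera→Lot G, Farahani→Lot E = $575.
Checked against all permutations: $581 is optimal.
Eriksen's own top lot is Lot F ($48), but forcing Eriksen→Lot F and reassigning the rest optimally gives only $575 — worse by 6.

Eriksen receives Lot E.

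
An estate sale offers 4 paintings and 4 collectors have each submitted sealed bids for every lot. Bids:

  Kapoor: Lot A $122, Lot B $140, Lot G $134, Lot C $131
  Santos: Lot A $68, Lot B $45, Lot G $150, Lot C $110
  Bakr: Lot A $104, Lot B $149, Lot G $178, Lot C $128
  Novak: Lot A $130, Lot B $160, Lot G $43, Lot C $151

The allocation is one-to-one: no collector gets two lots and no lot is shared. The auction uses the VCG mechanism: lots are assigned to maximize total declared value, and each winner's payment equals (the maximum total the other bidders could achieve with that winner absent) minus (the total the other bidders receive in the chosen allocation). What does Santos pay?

Santos pays $47.

Efficient allocation: Kapoor→Lot A ($122), Santos→Lot G ($150), Bakr→Lot B ($149), Novak→Lot C ($151); total welfare W = $572.
Santos receives Lot G at value $150, so the others get W − 150 = $422.
Without Santos: best allocation of the remaining 3 bidders over all 4 lots is Kapoor→Lot B ($140), Bakr→Lot G ($178), Novak→Lot C ($151), total $469.
VCG payment = (others' best without Santos) − (others' welfare with Santos) = 469 − 422 = $47.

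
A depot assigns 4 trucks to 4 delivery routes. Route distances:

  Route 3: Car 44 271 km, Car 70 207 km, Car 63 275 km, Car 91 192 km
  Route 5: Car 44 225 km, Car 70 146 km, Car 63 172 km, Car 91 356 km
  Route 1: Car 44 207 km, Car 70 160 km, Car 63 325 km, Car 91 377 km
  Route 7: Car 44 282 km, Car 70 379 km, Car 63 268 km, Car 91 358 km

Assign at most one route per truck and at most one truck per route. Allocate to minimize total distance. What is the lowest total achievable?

Min total: 806 km

Treat this as an assignment problem: match each truck to one route.
Optimal: Car 44→Route 7 (282 km), Car 70→Route 1 (160 km), Car 63→Route 5 (172 km), Car 91→Route 3 (192 km) — total 282+160+172+192 = 806 km.
Row-greedy (each truck in turn takes its cheapest remaining route) gives 813 km, worse by 7.
Next-best assignment: Car 44→Route 1, Car 70→Route 5, Car 63→Route 7, Car 91→Route 3 = 813 km.
Checked against all permutations: 806 km is optimal.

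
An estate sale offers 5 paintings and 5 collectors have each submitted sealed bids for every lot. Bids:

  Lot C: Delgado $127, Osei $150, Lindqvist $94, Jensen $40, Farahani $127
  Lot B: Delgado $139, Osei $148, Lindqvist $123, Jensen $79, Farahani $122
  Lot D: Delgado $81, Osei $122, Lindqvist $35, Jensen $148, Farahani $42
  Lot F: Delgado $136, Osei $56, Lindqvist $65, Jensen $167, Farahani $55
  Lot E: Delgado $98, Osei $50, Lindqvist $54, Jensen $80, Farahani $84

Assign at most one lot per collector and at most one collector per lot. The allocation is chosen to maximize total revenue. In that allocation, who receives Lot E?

Farahani receives Lot E.

This is the linear assignment problem.
Optimal: Delgado→Lot F ($136), Osei→Lot C ($150), Lindqvist→Lot B ($123), Jensen→Lot D ($148), Farahani→Lot E ($84) — total 136+150+123+148+84 = $641.
Column-greedy (each lot in turn goes to its best remaining collector) gives $586, worse by 55.
Swapping Osei↔Farahani (Osei→Lot E $50, Farahani→Lot C $127) loses 57.
Farahani's own top lot is Lot C ($127), but forcing Farahani→Lot C and reassigning the rest optimally gives only $637 — worse by 4.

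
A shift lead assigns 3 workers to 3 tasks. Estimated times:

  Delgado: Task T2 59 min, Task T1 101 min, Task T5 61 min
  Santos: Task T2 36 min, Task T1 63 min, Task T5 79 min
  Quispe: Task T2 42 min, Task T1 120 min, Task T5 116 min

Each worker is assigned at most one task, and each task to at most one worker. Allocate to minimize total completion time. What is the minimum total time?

Minimum total: 166 min

This is the linear assignment problem.
Optimal: Delgado→Task T5 (61 min), Santos→Task T1 (63 min), Quispe→Task T2 (42 min) — total 61+63+42 = 166 min.
Row-greedy (each worker in turn takes its cheapest remaining task) gives 238 min, worse by 72.
Next-best assignment: Delgado→Task T5, Santos→Task T2, Quispe→Task T1 = 217 min.
No other one-to-one assignment undercuts 166 min.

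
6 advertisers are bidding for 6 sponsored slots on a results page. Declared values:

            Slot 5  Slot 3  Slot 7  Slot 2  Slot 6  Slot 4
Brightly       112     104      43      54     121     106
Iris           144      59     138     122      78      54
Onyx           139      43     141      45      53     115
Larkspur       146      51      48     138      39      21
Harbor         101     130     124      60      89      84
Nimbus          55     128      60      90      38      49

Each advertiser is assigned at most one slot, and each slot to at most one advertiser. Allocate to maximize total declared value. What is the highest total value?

Max total: $770

Optimal: Brightly→Slot 6 ($121), Iris→Slot 5 ($144), Onyx→Slot 4 ($115), Larkspur→Slot 2 ($138), Harbor→Slot 7 ($124), Nimbus→Slot 3 ($128) — total 121+144+115+138+124+128 = $770.
Row-greedy (each advertiser in turn takes its best remaining slot) gives $723, worse by 47.
Checked against all permutations: $770 is optimal.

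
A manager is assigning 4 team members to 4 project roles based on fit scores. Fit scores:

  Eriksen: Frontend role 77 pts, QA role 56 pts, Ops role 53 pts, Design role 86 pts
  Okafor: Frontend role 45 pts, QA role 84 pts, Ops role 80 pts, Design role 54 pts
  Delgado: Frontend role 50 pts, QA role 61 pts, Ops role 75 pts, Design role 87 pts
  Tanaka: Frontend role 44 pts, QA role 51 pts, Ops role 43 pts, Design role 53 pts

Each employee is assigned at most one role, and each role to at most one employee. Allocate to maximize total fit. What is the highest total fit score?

Optimal: Eriksen→Frontend role (77 pts), Okafor→Ops role (80 pts), Delgado→Design role (87 pts), Tanaka→QA role (51 pts) — total 77+80+87+51 = 295 pts.
Max-entry greedy (repeatedly take the single best remaining cell) gives 291 pts, worse by 4.
Swapping Delgado↔Eriksen (Delgado→Frontend role 50 pts, Eriksen→Design role 86 pts) loses 28.
No other one-to-one assignment exceeds 295 pts.

Max total: 295 pts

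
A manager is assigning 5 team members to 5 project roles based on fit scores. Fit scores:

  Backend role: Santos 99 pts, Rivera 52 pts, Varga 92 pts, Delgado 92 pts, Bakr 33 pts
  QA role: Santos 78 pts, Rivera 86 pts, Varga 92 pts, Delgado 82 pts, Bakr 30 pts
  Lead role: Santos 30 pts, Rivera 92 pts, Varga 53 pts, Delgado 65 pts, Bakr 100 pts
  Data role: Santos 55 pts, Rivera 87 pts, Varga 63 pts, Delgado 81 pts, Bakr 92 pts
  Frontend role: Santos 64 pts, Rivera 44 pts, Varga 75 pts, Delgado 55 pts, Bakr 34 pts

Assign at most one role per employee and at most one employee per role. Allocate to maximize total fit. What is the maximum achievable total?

Optimal: Santos→Backend role (99 pts), Rivera→Data role (87 pts), Varga→Frontend role (75 pts), Delgado→QA role (82 pts), Bakr→Lead role (100 pts) — total 99+87+75+82+100 = 443 pts.
Max-entry greedy (repeatedly take the single best remaining cell) gives 433 pts, worse by 10.
Swapping Rivera↔Varga (Rivera→Frontend role 44 pts, Varga→Data role 63 pts) loses 55.

Max total: 443 pts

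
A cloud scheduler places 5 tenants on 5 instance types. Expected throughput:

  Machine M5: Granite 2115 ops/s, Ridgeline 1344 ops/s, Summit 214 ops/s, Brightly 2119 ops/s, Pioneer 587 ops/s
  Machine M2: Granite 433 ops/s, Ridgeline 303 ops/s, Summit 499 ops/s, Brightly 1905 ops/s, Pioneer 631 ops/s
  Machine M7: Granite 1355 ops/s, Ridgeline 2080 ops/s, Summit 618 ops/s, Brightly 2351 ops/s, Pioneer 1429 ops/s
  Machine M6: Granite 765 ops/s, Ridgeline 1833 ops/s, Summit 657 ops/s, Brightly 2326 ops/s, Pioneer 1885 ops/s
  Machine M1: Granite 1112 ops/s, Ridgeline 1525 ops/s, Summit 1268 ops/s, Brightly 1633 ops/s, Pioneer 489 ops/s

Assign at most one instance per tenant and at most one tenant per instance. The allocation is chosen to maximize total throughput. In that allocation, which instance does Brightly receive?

This is a one-to-one assignment (maximum-weight bipartite matching).
Optimal: Granite→Machine M5 (2115 ops/s), Ridgeline→Machine M7 (2080 ops/s), Summit→Machine M1 (1268 ops/s), Brightly→Machine M2 (1905 ops/s), Pioneer→Machine M6 (1885 ops/s) — total 2115+2080+1268+1905+1885 = 9253 ops/s.
Brightly's own top instance is Machine M7 (2351 ops/s), but forcing Brightly→Machine M7 and reassigning the rest optimally gives only 8375 ops/s — worse by 878.

Brightly receives Machine M2.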